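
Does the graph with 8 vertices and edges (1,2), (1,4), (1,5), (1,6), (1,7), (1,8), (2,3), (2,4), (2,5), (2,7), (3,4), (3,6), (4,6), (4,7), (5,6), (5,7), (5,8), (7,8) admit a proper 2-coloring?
No (odd cycle of length 3: 6 -> 1 -> 4 -> 6)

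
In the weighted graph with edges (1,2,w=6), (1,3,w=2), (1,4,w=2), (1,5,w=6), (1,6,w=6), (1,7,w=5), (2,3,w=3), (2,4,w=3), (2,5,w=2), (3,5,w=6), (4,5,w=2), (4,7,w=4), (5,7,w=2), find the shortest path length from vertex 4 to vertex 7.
4 (path: 4 -> 7; weights 4 = 4)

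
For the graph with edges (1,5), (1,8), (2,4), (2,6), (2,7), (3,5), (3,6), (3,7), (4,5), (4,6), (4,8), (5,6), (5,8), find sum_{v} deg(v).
26 (handshake: sum of degrees = 2|E| = 2 x 13 = 26)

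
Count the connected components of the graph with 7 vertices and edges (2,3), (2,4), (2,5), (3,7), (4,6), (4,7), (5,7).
2 (components: {1}, {2, 3, 4, 5, 6, 7})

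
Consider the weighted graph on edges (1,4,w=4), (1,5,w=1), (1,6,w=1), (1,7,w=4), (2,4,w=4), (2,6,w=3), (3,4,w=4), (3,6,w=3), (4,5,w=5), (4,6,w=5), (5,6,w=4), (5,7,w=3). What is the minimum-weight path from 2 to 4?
4 (path: 2 -> 4; weights 4 = 4)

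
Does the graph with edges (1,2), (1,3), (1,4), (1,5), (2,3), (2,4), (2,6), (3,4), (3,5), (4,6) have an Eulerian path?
Yes — and in fact it has an Eulerian circuit (the graph is connected and all 6 vertices have even degree)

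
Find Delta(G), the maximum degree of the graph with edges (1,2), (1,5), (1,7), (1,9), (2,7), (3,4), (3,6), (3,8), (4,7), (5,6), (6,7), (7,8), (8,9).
5 (attained at vertex 7)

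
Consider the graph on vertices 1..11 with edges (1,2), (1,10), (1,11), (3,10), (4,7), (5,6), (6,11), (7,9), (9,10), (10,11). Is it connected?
No, it has 2 components: {1, 2, 3, 4, 5, 6, 7, 9, 10, 11}, {8}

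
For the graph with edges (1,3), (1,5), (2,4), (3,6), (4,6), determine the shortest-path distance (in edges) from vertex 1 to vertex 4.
3 (path: 1 -> 3 -> 6 -> 4, 3 edges)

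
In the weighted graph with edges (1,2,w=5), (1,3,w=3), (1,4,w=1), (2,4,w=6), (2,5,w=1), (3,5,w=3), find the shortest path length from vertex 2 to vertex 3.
4 (path: 2 -> 5 -> 3; weights 1 + 3 = 4)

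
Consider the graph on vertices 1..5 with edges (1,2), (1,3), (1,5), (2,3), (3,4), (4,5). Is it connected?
Yes (BFS from 1 visits [1, 2, 3, 5, 4] — all 5 vertices reached)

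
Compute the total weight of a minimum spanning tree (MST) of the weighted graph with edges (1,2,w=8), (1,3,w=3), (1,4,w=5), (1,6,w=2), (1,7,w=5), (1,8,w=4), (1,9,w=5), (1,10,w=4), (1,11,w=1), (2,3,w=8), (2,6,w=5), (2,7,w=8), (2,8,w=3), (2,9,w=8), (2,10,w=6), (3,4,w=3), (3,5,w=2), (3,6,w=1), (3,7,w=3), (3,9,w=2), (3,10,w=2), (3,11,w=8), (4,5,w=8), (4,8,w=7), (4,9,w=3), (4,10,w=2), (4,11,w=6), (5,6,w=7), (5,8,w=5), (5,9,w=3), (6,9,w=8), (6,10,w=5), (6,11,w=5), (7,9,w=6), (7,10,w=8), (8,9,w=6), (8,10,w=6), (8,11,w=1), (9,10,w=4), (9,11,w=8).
19 (MST edges: (1,6,w=2), (1,11,w=1), (2,8,w=3), (3,5,w=2), (3,6,w=1), (3,7,w=3), (3,9,w=2), (3,10,w=2), (4,10,w=2), (8,11,w=1); sum of weights 2 + 1 + 3 + 2 + 1 + 3 + 2 + 2 + 2 + 1 = 19)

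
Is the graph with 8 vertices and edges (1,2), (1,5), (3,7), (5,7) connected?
No, it has 4 components: {1, 2, 3, 5, 7}, {4}, {6}, {8}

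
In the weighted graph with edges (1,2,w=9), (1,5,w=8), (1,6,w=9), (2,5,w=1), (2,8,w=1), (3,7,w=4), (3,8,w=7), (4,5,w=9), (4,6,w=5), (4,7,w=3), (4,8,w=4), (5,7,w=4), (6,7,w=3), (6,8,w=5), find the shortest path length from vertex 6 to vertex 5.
7 (path: 6 -> 7 -> 5; weights 3 + 4 = 7)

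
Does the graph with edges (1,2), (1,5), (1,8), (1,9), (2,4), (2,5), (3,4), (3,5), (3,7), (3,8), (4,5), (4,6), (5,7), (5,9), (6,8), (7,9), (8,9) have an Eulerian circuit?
No (2 vertices have odd degree: {2, 7}; Eulerian circuit requires 0)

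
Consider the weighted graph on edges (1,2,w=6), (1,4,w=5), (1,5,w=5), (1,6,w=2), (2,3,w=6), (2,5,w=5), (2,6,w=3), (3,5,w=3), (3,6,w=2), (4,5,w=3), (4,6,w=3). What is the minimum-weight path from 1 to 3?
4 (path: 1 -> 6 -> 3; weights 2 + 2 = 4)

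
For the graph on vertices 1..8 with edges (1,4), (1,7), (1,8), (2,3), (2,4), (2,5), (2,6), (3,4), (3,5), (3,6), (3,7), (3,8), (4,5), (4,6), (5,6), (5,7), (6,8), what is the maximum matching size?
4 (matching: (1,7), (2,6), (3,8), (4,5); upper bound floor(n/2) = floor(8/2) = 4)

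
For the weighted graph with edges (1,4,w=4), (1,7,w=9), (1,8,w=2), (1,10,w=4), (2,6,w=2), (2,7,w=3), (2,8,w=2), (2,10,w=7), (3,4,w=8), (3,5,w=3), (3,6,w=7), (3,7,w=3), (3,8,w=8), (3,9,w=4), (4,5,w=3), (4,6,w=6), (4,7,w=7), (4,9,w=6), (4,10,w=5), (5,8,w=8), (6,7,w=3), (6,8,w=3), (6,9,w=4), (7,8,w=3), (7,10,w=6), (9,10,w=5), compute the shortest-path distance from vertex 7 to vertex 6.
3 (path: 7 -> 6; weights 3 = 3)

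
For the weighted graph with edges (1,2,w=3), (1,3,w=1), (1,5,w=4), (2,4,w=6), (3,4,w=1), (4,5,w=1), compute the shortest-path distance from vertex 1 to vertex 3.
1 (path: 1 -> 3; weights 1 = 1)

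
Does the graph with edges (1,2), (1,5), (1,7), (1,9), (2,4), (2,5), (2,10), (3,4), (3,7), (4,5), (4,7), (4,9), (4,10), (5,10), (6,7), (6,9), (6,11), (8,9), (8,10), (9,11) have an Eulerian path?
Yes (the graph is connected and exactly 2 vertices have odd degree: {6, 9}; any Eulerian path must start and end at those)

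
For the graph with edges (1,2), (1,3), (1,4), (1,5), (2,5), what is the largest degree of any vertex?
4 (attained at vertex 1)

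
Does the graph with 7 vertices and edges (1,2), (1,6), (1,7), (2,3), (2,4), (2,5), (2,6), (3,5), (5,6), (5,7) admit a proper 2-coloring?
No (odd cycle of length 3: 2 -> 1 -> 6 -> 2)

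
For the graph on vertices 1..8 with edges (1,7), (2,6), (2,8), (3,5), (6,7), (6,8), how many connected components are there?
3 (components: {1, 2, 6, 7, 8}, {3, 5}, {4})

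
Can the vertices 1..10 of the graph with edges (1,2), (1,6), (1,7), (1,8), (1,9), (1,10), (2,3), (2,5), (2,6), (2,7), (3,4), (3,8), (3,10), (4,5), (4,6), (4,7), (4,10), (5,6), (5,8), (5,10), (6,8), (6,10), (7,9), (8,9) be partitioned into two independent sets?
No (odd cycle of length 3: 7 -> 1 -> 2 -> 7)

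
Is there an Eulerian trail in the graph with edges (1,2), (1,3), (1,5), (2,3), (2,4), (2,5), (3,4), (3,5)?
Yes (the graph is connected and exactly 2 vertices have odd degree: {1, 5}; any Eulerian path must start and end at those)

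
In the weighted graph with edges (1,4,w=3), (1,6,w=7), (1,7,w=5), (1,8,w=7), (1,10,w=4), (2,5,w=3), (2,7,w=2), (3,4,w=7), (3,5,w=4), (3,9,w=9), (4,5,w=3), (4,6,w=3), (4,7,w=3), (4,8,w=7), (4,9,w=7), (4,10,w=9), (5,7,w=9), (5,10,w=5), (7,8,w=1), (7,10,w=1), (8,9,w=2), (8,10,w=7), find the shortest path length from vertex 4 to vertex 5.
3 (path: 4 -> 5; weights 3 = 3)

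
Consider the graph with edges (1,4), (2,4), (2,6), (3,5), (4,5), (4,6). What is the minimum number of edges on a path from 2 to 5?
2 (path: 2 -> 4 -> 5, 2 edges)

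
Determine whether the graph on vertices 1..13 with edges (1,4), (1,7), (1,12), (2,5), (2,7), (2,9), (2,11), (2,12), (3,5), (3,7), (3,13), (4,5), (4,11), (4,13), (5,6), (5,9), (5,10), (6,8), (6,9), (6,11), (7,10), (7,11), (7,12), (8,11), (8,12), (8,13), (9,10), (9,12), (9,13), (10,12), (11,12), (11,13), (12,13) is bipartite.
No (odd cycle of length 3: 7 -> 1 -> 12 -> 7)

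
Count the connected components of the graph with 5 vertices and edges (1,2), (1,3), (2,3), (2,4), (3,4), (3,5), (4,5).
1 (components: {1, 2, 3, 4, 5})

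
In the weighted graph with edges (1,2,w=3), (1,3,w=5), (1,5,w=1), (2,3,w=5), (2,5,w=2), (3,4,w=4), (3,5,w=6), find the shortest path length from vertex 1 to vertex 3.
5 (path: 1 -> 3; weights 5 = 5)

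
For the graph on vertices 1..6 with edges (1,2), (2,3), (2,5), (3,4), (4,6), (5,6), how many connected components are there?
1 (components: {1, 2, 3, 4, 5, 6})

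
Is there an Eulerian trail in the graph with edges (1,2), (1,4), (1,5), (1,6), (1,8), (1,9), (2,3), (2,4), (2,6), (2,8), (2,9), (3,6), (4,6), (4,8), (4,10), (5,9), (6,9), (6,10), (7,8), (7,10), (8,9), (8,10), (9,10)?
Yes (the graph is connected and exactly 2 vertices have odd degree: {4, 10}; any Eulerian path must start and end at those)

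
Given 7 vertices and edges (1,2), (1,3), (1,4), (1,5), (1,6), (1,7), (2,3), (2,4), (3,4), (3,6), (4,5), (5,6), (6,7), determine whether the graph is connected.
Yes (BFS from 1 visits [1, 2, 3, 4, 5, 6, 7] — all 7 vertices reached)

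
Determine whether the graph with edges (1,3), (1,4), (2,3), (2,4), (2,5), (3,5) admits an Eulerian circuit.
No (2 vertices have odd degree: {2, 3}; Eulerian circuit requires 0)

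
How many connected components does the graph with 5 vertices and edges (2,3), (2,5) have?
3 (components: {1}, {2, 3, 5}, {4})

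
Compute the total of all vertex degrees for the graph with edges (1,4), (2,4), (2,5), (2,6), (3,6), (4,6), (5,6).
14 (handshake: sum of degrees = 2|E| = 2 x 7 = 14)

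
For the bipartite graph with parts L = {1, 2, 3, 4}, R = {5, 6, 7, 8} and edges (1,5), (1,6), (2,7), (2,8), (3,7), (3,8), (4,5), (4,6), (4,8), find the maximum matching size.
4 (matching: (1,6), (2,8), (3,7), (4,5); upper bound min(|L|,|R|) = min(4,4) = 4)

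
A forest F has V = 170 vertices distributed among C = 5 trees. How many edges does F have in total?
165 (Each of the 5 component trees on V_i vertices has V_i - 1 edges; summing gives V - C = 170 - 5 = 165)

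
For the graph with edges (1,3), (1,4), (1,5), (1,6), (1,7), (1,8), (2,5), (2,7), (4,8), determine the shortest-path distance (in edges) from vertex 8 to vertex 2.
3 (path: 8 -> 1 -> 7 -> 2, 3 edges)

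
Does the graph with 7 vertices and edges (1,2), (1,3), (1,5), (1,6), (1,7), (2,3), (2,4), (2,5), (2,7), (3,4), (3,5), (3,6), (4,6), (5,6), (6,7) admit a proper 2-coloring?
No (odd cycle of length 3: 6 -> 1 -> 5 -> 6)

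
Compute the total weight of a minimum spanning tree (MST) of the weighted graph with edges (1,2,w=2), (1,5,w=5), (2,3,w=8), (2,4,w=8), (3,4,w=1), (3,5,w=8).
16 (MST edges: (1,2,w=2), (1,5,w=5), (2,3,w=8), (3,4,w=1); sum of weights 2 + 5 + 8 + 1 = 16)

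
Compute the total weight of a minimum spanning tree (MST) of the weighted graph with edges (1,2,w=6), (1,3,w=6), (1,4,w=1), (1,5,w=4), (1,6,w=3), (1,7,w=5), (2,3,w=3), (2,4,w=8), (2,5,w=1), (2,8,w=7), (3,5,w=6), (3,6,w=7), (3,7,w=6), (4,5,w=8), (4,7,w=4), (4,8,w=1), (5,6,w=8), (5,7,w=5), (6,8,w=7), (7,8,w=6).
17 (MST edges: (1,4,w=1), (1,5,w=4), (1,6,w=3), (2,3,w=3), (2,5,w=1), (4,7,w=4), (4,8,w=1); sum of weights 1 + 4 + 3 + 3 + 1 + 4 + 1 = 17)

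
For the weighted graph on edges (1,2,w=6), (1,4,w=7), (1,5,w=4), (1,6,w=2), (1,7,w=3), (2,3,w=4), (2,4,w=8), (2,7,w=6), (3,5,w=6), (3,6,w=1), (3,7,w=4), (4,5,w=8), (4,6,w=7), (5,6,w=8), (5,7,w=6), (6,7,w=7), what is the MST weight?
21 (MST edges: (1,4,w=7), (1,5,w=4), (1,6,w=2), (1,7,w=3), (2,3,w=4), (3,6,w=1); sum of weights 7 + 4 + 2 + 3 + 4 + 1 = 21)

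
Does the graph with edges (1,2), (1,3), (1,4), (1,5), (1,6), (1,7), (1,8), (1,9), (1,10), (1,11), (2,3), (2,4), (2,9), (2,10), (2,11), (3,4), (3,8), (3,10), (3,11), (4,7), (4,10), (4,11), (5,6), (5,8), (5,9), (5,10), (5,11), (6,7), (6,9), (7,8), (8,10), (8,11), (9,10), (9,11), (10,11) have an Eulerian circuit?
Yes (the graph is connected and all 11 vertices have even degree)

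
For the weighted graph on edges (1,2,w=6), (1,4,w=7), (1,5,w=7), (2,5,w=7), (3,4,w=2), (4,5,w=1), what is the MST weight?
16 (MST edges: (1,2,w=6), (1,4,w=7), (3,4,w=2), (4,5,w=1); sum of weights 6 + 7 + 2 + 1 = 16)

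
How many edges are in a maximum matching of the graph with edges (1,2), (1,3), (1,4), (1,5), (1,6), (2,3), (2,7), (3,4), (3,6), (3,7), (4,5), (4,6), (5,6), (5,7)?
3 (matching: (1,6), (3,4), (5,7); upper bound floor(n/2) = floor(7/2) = 3)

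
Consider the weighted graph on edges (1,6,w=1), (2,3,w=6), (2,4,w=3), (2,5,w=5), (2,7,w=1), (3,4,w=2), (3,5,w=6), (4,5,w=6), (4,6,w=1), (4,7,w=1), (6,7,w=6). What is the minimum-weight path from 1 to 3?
4 (path: 1 -> 6 -> 4 -> 3; weights 1 + 1 + 2 = 4)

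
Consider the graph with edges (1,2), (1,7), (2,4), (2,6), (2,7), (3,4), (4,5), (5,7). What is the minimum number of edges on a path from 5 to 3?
2 (path: 5 -> 4 -> 3, 2 edges)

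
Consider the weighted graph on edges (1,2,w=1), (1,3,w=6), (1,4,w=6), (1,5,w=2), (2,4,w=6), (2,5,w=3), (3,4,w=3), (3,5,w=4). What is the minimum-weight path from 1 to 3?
6 (path: 1 -> 3; weights 6 = 6)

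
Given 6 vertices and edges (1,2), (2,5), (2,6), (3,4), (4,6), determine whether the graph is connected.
Yes (BFS from 1 visits [1, 2, 5, 6, 4, 3] — all 6 vertices reached)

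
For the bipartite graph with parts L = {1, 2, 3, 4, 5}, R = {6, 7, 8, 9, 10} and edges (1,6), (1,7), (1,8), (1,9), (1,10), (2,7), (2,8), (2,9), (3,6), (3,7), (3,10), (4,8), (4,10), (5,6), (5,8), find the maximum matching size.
5 (matching: (1,10), (2,9), (3,7), (4,8), (5,6); upper bound min(|L|,|R|) = min(5,5) = 5)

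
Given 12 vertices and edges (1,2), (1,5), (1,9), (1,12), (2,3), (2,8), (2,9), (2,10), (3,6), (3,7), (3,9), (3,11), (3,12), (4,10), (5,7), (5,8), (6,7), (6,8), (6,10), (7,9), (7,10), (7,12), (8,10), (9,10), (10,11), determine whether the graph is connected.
Yes (BFS from 1 visits [1, 2, 5, 9, 12, 3, 8, 10, 7, 6, 11, 4] — all 12 vertices reached)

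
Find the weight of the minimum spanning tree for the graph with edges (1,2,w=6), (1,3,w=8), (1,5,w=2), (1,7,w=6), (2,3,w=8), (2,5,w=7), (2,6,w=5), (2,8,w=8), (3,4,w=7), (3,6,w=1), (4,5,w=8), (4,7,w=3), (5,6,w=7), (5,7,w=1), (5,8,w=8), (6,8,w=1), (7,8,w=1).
14 (MST edges: (1,5,w=2), (2,6,w=5), (3,6,w=1), (4,7,w=3), (5,7,w=1), (6,8,w=1), (7,8,w=1); sum of weights 2 + 5 + 1 + 3 + 1 + 1 + 1 = 14)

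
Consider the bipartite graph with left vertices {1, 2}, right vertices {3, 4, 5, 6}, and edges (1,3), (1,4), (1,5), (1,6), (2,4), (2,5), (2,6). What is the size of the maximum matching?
2 (matching: (1,6), (2,5); upper bound min(|L|,|R|) = min(2,4) = 2)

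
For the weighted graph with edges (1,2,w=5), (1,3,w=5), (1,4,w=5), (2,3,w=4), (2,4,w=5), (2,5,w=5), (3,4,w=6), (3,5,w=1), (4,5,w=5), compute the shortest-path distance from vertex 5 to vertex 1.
6 (path: 5 -> 3 -> 1; weights 1 + 5 = 6)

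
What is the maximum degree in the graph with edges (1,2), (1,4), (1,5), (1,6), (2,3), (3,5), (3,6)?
4 (attained at vertex 1)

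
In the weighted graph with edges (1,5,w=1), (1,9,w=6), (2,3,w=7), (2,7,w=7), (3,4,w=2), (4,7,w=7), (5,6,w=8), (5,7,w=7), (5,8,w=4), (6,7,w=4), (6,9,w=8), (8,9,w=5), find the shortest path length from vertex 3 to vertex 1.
17 (path: 3 -> 4 -> 7 -> 5 -> 1; weights 2 + 7 + 7 + 1 = 17)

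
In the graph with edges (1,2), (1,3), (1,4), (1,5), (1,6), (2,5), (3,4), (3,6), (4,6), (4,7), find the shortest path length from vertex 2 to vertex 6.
2 (path: 2 -> 1 -> 6, 2 edges)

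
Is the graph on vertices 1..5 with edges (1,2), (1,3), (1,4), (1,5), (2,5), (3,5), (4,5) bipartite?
No (odd cycle of length 3: 4 -> 1 -> 5 -> 4)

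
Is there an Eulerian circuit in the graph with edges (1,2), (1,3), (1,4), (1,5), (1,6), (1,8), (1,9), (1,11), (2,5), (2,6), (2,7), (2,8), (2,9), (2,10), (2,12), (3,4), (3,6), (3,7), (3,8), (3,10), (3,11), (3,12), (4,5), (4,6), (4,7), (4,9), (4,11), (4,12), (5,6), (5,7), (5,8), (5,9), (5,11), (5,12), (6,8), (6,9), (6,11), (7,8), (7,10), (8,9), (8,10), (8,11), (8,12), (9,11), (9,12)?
No (2 vertices have odd degree: {5, 11}; Eulerian circuit requires 0)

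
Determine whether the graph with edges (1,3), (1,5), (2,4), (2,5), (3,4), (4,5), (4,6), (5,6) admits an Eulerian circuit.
Yes (the graph is connected and all 6 vertices have even degree)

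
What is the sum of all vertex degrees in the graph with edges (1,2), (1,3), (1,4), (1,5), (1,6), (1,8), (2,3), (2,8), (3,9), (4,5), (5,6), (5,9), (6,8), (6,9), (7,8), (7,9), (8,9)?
34 (handshake: sum of degrees = 2|E| = 2 x 17 = 34)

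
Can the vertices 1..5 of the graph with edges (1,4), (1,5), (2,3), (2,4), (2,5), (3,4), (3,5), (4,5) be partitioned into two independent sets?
No (odd cycle of length 3: 5 -> 1 -> 4 -> 5)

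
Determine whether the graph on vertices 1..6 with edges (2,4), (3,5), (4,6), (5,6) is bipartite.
Yes. Partition: {1, 2, 3, 6}, {4, 5}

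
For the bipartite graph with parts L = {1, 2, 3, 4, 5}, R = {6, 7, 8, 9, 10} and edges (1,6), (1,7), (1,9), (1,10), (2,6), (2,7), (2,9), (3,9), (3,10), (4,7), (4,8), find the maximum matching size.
4 (matching: (1,10), (2,7), (3,9), (4,8); upper bound min(|L|,|R|) = min(5,5) = 5)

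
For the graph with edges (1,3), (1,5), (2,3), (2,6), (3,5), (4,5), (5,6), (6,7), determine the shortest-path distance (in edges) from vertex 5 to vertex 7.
2 (path: 5 -> 6 -> 7, 2 edges)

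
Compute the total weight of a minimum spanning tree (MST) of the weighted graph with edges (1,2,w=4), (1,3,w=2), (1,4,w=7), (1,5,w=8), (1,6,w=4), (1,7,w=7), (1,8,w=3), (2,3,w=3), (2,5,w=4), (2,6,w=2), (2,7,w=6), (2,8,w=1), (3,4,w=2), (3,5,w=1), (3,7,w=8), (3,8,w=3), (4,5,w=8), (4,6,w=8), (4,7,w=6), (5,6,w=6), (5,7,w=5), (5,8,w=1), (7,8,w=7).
14 (MST edges: (1,3,w=2), (2,6,w=2), (2,8,w=1), (3,4,w=2), (3,5,w=1), (5,7,w=5), (5,8,w=1); sum of weights 2 + 2 + 1 + 2 + 1 + 5 + 1 = 14)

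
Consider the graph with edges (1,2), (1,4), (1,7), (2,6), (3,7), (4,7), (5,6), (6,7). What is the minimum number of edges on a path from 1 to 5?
3 (path: 1 -> 7 -> 6 -> 5, 3 edges)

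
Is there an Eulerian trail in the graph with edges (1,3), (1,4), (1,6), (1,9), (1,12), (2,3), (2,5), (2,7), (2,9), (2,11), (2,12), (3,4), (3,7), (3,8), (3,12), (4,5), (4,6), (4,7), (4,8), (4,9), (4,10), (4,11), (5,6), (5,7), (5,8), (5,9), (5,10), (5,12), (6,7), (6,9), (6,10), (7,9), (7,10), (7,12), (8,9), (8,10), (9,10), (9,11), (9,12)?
No (4 vertices have odd degree: {1, 4, 8, 11}; Eulerian path requires 0 or 2)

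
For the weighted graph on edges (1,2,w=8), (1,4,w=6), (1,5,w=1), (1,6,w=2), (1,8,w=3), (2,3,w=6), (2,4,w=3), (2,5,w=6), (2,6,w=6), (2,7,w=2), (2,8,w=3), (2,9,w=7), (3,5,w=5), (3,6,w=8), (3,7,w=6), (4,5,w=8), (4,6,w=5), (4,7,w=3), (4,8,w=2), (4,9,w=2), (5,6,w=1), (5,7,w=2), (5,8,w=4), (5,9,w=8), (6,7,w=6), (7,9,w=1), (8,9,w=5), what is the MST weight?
16 (MST edges: (1,5,w=1), (2,7,w=2), (3,5,w=5), (4,8,w=2), (4,9,w=2), (5,6,w=1), (5,7,w=2), (7,9,w=1); sum of weights 1 + 2 + 5 + 2 + 2 + 1 + 2 + 1 = 16)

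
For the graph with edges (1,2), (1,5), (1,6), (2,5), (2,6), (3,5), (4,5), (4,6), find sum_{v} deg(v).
16 (handshake: sum of degrees = 2|E| = 2 x 8 = 16)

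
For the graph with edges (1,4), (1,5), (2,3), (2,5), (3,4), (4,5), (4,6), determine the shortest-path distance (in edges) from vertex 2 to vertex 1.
2 (path: 2 -> 5 -> 1, 2 edges)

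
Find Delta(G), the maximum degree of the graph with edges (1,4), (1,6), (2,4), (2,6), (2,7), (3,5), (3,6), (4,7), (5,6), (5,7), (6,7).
5 (attained at vertex 6)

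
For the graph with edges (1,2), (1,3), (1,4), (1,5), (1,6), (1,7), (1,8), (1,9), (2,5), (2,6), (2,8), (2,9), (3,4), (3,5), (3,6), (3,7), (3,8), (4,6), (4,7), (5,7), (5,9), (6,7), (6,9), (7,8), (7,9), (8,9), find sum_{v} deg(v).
52 (handshake: sum of degrees = 2|E| = 2 x 26 = 52)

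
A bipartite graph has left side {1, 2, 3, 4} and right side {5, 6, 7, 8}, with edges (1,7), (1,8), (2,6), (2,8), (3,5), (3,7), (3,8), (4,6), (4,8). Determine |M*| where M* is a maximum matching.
4 (matching: (1,7), (2,6), (3,5), (4,8); upper bound min(|L|,|R|) = min(4,4) = 4)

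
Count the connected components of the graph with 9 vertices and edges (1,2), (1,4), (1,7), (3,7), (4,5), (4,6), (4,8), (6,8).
2 (components: {1, 2, 3, 4, 5, 6, 7, 8}, {9})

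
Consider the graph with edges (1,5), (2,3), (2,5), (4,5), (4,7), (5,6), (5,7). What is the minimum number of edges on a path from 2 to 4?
2 (path: 2 -> 5 -> 4, 2 edges)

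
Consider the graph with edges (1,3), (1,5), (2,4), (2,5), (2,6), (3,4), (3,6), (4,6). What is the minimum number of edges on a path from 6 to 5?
2 (path: 6 -> 2 -> 5, 2 edges)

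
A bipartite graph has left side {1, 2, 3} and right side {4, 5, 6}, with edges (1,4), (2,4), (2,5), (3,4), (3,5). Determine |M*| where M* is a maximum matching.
2 (matching: (1,4), (2,5); upper bound min(|L|,|R|) = min(3,3) = 3)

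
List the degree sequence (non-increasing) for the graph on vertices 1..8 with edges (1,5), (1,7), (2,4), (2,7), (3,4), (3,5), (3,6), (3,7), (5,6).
[4, 3, 3, 2, 2, 2, 2, 0] (degrees: deg(1)=2, deg(2)=2, deg(3)=4, deg(4)=2, deg(5)=3, deg(6)=2, deg(7)=3, deg(8)=0)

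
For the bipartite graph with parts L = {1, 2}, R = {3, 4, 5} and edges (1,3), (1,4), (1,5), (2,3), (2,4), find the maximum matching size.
2 (matching: (1,5), (2,4); upper bound min(|L|,|R|) = min(2,3) = 2)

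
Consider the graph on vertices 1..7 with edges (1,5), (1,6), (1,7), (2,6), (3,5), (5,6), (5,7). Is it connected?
No, it has 2 components: {1, 2, 3, 5, 6, 7}, {4}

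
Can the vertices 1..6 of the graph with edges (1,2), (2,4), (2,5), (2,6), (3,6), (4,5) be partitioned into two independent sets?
No (odd cycle of length 3: 4 -> 2 -> 5 -> 4)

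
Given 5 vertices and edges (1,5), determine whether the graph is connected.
No, it has 4 components: {1, 5}, {2}, {3}, {4}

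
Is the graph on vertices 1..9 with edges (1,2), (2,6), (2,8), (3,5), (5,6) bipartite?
Yes. Partition: {1, 3, 4, 6, 7, 8, 9}, {2, 5}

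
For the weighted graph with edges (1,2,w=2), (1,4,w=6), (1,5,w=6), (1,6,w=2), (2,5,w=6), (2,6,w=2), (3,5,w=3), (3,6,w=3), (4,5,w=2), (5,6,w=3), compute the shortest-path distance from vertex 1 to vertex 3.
5 (path: 1 -> 6 -> 3; weights 2 + 3 = 5)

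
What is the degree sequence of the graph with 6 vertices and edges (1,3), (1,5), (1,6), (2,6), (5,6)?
[3, 3, 2, 1, 1, 0] (degrees: deg(1)=3, deg(2)=1, deg(3)=1, deg(4)=0, deg(5)=2, deg(6)=3)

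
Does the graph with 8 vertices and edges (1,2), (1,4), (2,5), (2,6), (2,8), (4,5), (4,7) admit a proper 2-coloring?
Yes. Partition: {1, 3, 5, 6, 7, 8}, {2, 4}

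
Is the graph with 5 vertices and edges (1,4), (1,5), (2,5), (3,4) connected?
Yes (BFS from 1 visits [1, 4, 5, 3, 2] — all 5 vertices reached)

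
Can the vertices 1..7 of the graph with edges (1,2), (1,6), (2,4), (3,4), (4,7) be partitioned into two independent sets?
Yes. Partition: {1, 4, 5}, {2, 3, 6, 7}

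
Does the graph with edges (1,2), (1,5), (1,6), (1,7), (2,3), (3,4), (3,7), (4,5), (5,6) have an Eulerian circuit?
No (2 vertices have odd degree: {3, 5}; Eulerian circuit requires 0)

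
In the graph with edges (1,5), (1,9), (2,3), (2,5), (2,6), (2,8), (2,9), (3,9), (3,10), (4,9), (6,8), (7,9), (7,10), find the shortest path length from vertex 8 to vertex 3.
2 (path: 8 -> 2 -> 3, 2 edges)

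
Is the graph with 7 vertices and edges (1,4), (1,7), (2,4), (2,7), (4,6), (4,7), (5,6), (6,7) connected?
No, it has 2 components: {1, 2, 4, 5, 6, 7}, {3}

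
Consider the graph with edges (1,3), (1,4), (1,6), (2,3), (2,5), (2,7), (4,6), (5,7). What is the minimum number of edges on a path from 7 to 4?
4 (path: 7 -> 2 -> 3 -> 1 -> 4, 4 edges)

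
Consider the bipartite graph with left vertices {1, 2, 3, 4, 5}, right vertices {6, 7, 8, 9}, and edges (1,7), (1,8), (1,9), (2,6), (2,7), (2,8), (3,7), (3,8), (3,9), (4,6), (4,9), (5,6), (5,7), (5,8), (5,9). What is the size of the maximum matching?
4 (matching: (1,9), (2,8), (3,7), (4,6); upper bound min(|L|,|R|) = min(5,4) = 4)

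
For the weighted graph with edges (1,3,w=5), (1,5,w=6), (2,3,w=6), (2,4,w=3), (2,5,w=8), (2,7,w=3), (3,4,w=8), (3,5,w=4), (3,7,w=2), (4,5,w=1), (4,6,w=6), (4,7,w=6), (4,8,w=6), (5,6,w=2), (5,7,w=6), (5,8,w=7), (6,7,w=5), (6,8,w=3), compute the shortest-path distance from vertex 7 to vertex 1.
7 (path: 7 -> 3 -> 1; weights 2 + 5 = 7)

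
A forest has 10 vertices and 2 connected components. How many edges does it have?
8 (Each of the 2 component trees on V_i vertices has V_i - 1 edges; summing gives V - C = 10 - 2 = 8)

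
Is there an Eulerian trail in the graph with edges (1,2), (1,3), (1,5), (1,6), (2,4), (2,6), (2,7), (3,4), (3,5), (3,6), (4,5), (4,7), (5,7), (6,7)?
Yes — and in fact it has an Eulerian circuit (the graph is connected and all 7 vertices have even degree)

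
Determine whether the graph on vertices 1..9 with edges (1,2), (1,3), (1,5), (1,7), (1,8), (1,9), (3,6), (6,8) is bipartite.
Yes. Partition: {1, 4, 6}, {2, 3, 5, 7, 8, 9}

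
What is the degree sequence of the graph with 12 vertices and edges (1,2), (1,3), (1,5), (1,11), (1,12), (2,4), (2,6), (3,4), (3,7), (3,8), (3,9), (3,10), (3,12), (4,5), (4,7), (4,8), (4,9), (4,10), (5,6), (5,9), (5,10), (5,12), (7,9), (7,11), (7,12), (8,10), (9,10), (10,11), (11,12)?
[7, 7, 6, 6, 5, 5, 5, 5, 4, 3, 3, 2] (degrees: deg(1)=5, deg(2)=3, deg(3)=7, deg(4)=7, deg(5)=6, deg(6)=2, deg(7)=5, deg(8)=3, deg(9)=5, deg(10)=6, deg(11)=4, deg(12)=5)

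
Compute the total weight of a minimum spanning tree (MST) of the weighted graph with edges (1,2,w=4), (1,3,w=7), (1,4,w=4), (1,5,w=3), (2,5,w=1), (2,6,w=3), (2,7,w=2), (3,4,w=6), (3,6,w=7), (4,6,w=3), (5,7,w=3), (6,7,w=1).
16 (MST edges: (1,5,w=3), (2,5,w=1), (2,7,w=2), (3,4,w=6), (4,6,w=3), (6,7,w=1); sum of weights 3 + 1 + 2 + 6 + 3 + 1 = 16)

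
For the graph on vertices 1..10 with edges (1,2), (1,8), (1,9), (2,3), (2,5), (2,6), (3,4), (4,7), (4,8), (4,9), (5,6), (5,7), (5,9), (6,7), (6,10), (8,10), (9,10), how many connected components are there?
1 (components: {1, 2, 3, 4, 5, 6, 7, 8, 9, 10})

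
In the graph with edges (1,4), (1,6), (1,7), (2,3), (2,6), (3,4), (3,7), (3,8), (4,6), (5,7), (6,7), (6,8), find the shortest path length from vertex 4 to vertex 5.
3 (path: 4 -> 3 -> 7 -> 5, 3 edges)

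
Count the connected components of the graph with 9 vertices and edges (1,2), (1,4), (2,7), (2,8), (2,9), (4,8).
4 (components: {1, 2, 4, 7, 8, 9}, {3}, {5}, {6})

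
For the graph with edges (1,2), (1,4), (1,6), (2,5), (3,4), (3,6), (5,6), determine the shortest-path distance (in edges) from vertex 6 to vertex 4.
2 (path: 6 -> 1 -> 4, 2 edges)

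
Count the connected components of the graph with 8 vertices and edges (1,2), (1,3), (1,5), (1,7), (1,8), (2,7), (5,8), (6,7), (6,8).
2 (components: {1, 2, 3, 5, 6, 7, 8}, {4})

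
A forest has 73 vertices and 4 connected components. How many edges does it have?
69 (Each of the 4 component trees on V_i vertices has V_i - 1 edges; summing gives V - C = 73 - 4 = 69)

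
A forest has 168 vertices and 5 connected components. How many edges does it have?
163 (Each of the 5 component trees on V_i vertices has V_i - 1 edges; summing gives V - C = 168 - 5 = 163)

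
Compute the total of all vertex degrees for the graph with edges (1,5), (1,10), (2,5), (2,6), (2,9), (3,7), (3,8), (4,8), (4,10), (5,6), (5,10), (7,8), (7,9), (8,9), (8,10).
30 (handshake: sum of degrees = 2|E| = 2 x 15 = 30)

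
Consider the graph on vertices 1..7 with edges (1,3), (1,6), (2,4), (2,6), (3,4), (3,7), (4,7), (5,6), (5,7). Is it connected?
Yes (BFS from 1 visits [1, 3, 6, 4, 7, 2, 5] — all 7 vertices reached)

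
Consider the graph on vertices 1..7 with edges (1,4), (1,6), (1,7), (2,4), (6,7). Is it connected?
No, it has 3 components: {1, 2, 4, 6, 7}, {3}, {5}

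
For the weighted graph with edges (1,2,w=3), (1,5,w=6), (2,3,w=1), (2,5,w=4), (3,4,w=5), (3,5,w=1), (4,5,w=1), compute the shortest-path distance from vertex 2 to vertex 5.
2 (path: 2 -> 3 -> 5; weights 1 + 1 = 2)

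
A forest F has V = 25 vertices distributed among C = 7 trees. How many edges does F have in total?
18 (Each of the 7 component trees on V_i vertices has V_i - 1 edges; summing gives V - C = 25 - 7 = 18)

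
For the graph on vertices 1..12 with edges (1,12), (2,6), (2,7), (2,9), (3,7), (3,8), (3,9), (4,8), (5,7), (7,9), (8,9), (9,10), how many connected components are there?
3 (components: {1, 12}, {2, 3, 4, 5, 6, 7, 8, 9, 10}, {11})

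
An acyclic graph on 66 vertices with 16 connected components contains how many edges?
50 (Each of the 16 component trees on V_i vertices has V_i - 1 edges; summing gives V - C = 66 - 16 = 50)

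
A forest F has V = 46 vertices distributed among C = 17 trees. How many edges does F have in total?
29 (Each of the 17 component trees on V_i vertices has V_i - 1 edges; summing gives V - C = 46 - 17 = 29)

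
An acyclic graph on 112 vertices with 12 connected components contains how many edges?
100 (Each of the 12 component trees on V_i vertices has V_i - 1 edges; summing gives V - C = 112 - 12 = 100)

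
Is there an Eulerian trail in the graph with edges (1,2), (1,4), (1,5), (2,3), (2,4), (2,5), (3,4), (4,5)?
Yes (the graph is connected and exactly 2 vertices have odd degree: {1, 5}; any Eulerian path must start and end at those)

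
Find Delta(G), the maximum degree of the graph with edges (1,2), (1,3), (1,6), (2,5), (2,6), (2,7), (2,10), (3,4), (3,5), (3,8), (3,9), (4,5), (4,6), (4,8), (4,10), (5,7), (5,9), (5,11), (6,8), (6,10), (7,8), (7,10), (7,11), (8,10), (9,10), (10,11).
7 (attained at vertex 10)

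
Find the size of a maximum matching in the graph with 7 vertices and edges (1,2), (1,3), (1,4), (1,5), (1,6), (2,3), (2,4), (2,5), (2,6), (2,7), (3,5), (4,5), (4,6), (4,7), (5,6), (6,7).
3 (matching: (2,3), (4,7), (5,6); upper bound floor(n/2) = floor(7/2) = 3)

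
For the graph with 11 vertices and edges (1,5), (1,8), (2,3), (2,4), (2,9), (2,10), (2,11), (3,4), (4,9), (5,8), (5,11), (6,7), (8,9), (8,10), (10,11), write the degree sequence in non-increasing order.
[5, 4, 3, 3, 3, 3, 3, 2, 2, 1, 1] (degrees: deg(1)=2, deg(2)=5, deg(3)=2, deg(4)=3, deg(5)=3, deg(6)=1, deg(7)=1, deg(8)=4, deg(9)=3, deg(10)=3, deg(11)=3)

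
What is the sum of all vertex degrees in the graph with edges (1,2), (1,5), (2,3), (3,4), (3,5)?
10 (handshake: sum of degrees = 2|E| = 2 x 5 = 10)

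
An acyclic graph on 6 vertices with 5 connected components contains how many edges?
1 (Each of the 5 component trees on V_i vertices has V_i - 1 edges; summing gives V - C = 6 - 5 = 1)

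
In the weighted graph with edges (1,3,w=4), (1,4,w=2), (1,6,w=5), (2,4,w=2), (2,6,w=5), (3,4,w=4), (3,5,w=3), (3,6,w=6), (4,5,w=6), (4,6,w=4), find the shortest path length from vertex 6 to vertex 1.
5 (path: 6 -> 1; weights 5 = 5)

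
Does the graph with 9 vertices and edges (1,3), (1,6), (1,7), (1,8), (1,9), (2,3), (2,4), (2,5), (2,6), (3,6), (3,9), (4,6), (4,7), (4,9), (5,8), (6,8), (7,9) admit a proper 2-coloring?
No (odd cycle of length 3: 9 -> 1 -> 3 -> 9)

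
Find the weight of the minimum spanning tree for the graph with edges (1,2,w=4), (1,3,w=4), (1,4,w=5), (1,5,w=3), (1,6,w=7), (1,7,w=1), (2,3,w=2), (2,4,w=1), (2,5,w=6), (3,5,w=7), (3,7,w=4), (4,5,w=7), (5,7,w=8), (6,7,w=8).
18 (MST edges: (1,3,w=4), (1,5,w=3), (1,6,w=7), (1,7,w=1), (2,3,w=2), (2,4,w=1); sum of weights 4 + 3 + 7 + 1 + 2 + 1 = 18)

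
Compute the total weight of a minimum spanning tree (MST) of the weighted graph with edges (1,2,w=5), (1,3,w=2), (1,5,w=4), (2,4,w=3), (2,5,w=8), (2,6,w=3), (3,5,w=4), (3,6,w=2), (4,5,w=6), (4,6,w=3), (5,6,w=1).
11 (MST edges: (1,3,w=2), (2,4,w=3), (2,6,w=3), (3,6,w=2), (5,6,w=1); sum of weights 2 + 3 + 3 + 2 + 1 = 11)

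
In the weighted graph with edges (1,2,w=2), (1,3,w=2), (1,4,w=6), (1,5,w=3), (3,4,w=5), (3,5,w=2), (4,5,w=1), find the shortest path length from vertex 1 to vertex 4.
4 (path: 1 -> 5 -> 4; weights 3 + 1 = 4)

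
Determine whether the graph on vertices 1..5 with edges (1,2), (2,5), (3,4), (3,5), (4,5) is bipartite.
No (odd cycle of length 3: 4 -> 5 -> 3 -> 4)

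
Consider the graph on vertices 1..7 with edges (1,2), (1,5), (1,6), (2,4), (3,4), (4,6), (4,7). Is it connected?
Yes (BFS from 1 visits [1, 2, 5, 6, 4, 3, 7] — all 7 vertices reached)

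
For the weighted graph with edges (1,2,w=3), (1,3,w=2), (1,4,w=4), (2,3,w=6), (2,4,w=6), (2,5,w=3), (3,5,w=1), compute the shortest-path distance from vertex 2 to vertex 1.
3 (path: 2 -> 1; weights 3 = 3)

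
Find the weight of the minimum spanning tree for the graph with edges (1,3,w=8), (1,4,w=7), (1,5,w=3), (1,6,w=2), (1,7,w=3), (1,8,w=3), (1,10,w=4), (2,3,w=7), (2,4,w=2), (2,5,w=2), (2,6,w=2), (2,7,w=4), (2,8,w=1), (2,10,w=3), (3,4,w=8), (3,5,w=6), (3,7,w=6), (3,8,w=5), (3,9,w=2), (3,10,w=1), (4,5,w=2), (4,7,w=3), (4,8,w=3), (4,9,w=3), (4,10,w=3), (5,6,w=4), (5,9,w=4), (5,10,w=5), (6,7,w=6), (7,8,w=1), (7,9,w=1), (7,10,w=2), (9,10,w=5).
14 (MST edges: (1,6,w=2), (2,4,w=2), (2,5,w=2), (2,6,w=2), (2,8,w=1), (3,9,w=2), (3,10,w=1), (7,8,w=1), (7,9,w=1); sum of weights 2 + 2 + 2 + 2 + 1 + 2 + 1 + 1 + 1 = 14)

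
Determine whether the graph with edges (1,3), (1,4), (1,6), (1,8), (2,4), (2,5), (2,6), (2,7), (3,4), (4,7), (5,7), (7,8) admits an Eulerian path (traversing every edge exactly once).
Yes — and in fact it has an Eulerian circuit (the graph is connected and all 8 vertices have even degree)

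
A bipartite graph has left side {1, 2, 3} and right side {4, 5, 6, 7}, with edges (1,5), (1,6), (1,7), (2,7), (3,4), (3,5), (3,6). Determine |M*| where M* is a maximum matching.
3 (matching: (1,5), (2,7), (3,6); upper bound min(|L|,|R|) = min(3,4) = 3)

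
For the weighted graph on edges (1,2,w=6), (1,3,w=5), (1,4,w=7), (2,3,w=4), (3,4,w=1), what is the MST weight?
10 (MST edges: (1,3,w=5), (2,3,w=4), (3,4,w=1); sum of weights 5 + 4 + 1 = 10)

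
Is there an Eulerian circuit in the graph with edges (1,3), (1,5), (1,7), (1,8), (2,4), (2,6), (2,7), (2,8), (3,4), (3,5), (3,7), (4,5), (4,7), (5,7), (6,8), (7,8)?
Yes (the graph is connected and all 8 vertices have even degree)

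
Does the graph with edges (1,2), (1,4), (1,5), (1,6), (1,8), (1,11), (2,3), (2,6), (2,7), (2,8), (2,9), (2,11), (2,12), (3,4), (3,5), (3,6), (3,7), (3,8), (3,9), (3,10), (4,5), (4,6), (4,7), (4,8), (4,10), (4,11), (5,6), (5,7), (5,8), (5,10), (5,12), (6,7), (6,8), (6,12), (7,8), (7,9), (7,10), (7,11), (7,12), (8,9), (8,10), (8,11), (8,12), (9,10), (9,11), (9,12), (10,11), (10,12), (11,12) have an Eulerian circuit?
No (2 vertices have odd degree: {8, 9}; Eulerian circuit requires 0)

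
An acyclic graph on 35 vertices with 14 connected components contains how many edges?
21 (Each of the 14 component trees on V_i vertices has V_i - 1 edges; summing gives V - C = 35 - 14 = 21)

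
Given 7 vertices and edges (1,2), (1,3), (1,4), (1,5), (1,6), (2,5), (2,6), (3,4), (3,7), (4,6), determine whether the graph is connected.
Yes (BFS from 1 visits [1, 2, 3, 4, 5, 6, 7] — all 7 vertices reached)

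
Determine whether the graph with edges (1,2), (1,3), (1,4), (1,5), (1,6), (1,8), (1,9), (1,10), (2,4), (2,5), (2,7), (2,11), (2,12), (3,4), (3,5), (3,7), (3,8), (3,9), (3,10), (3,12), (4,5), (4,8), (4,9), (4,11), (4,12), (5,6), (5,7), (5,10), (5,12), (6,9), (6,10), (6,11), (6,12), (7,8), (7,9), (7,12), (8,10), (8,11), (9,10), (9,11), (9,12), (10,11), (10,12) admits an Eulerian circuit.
Yes (the graph is connected and all 12 vertices have even degree)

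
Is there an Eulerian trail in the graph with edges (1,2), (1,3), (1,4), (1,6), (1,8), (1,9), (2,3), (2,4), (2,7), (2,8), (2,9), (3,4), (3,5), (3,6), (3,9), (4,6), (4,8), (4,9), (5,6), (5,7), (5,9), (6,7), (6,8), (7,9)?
Yes — and in fact it has an Eulerian circuit (the graph is connected and all 9 vertices have even degree)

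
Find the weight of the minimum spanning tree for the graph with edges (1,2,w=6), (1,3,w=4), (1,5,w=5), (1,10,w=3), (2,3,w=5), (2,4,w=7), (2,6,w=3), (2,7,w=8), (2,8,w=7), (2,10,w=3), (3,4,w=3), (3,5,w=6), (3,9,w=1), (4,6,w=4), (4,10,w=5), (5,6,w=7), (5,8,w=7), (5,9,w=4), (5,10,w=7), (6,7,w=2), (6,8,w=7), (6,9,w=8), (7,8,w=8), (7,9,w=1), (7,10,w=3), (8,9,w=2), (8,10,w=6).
22 (MST edges: (1,10,w=3), (2,6,w=3), (2,10,w=3), (3,4,w=3), (3,9,w=1), (5,9,w=4), (6,7,w=2), (7,9,w=1), (8,9,w=2); sum of weights 3 + 3 + 3 + 3 + 1 + 4 + 2 + 1 + 2 = 22)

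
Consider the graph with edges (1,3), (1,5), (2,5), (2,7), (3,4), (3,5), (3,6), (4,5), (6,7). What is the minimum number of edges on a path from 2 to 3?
2 (path: 2 -> 5 -> 3, 2 edges)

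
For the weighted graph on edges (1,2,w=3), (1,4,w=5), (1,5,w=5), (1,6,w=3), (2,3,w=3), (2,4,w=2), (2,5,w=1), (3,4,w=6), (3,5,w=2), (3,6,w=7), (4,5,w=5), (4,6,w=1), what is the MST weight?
9 (MST edges: (1,6,w=3), (2,4,w=2), (2,5,w=1), (3,5,w=2), (4,6,w=1); sum of weights 3 + 2 + 1 + 2 + 1 = 9)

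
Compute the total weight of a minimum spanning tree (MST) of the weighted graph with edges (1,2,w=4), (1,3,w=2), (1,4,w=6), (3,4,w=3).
9 (MST edges: (1,2,w=4), (1,3,w=2), (3,4,w=3); sum of weights 4 + 2 + 3 = 9)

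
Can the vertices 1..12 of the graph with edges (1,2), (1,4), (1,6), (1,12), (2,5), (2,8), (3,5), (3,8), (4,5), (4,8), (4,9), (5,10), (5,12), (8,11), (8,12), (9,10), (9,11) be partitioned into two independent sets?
Yes. Partition: {1, 5, 7, 8, 9}, {2, 3, 4, 6, 10, 11, 12}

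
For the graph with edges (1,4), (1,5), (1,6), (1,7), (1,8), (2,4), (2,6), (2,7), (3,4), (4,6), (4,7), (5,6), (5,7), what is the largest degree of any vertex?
5 (attained at vertices 1, 4)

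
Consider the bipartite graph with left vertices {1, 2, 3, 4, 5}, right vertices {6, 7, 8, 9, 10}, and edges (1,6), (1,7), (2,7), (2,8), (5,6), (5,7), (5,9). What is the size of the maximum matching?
3 (matching: (1,7), (2,8), (5,9); upper bound min(|L|,|R|) = min(5,5) = 5)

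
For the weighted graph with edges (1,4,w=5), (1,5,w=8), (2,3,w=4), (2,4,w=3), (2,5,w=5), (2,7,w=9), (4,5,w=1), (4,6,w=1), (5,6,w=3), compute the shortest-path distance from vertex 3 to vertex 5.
8 (path: 3 -> 2 -> 4 -> 5; weights 4 + 3 + 1 = 8)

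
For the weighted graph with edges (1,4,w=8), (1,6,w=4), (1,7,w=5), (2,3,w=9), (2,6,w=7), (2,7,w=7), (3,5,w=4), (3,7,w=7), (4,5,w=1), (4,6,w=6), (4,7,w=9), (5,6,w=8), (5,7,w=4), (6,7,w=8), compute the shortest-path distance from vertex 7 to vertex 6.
8 (path: 7 -> 6; weights 8 = 8)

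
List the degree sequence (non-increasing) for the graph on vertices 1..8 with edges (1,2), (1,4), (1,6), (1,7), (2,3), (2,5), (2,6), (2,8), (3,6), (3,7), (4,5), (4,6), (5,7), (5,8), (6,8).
[5, 5, 4, 4, 3, 3, 3, 3] (degrees: deg(1)=4, deg(2)=5, deg(3)=3, deg(4)=3, deg(5)=4, deg(6)=5, deg(7)=3, deg(8)=3)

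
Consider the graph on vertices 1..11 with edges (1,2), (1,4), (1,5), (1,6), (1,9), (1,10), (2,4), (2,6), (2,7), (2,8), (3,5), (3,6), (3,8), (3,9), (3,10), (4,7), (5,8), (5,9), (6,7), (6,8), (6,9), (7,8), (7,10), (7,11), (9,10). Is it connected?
Yes (BFS from 1 visits [1, 2, 4, 5, 6, 9, 10, 7, 8, 3, 11] — all 11 vertices reached)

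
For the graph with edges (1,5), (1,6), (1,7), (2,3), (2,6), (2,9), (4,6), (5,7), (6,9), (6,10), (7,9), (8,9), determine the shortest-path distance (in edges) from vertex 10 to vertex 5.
3 (path: 10 -> 6 -> 1 -> 5, 3 edges)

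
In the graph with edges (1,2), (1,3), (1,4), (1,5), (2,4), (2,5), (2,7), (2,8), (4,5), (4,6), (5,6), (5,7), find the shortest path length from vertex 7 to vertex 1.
2 (path: 7 -> 2 -> 1, 2 edges)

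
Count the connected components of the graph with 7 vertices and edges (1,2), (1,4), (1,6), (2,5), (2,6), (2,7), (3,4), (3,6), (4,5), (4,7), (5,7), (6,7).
1 (components: {1, 2, 3, 4, 5, 6, 7})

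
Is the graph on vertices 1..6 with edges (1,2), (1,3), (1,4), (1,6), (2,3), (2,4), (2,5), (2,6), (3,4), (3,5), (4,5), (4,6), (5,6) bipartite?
No (odd cycle of length 3: 4 -> 1 -> 3 -> 4)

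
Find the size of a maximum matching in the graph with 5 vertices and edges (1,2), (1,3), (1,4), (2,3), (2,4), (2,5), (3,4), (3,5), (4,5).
2 (matching: (2,4), (3,5); upper bound floor(n/2) = floor(5/2) = 2)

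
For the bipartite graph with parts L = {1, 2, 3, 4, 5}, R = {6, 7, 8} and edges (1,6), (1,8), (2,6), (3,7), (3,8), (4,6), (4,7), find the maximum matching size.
3 (matching: (1,8), (2,6), (3,7); upper bound min(|L|,|R|) = min(5,3) = 3)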